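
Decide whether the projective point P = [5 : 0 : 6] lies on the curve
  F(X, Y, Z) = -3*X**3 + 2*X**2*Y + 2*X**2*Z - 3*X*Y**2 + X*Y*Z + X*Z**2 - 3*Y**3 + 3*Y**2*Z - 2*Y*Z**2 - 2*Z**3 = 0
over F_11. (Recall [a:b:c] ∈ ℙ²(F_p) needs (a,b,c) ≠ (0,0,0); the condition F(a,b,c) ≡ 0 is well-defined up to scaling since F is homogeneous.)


F(5,0,6) ≡ 3 (mod 11); P is NOT on the curve.

Evaluate F(5, 0, 6) term-by-term (mod 11).
  -3*X**3 ↦ -3·125·1·1 = -375
  2*X**2*Y ↦ 2·25·0·1 = 0
  2*X**2*Z ↦ 2·25·1·6 = 300
  -3*X*Y**2 ↦ -3·5·0·1 = 0
  X*Y*Z ↦ 1·5·0·6 = 0
  X*Z**2 ↦ 1·5·1·36 = 180
  -3*Y**3 ↦ -3·1·0·1 = 0
  3*Y**2*Z ↦ 3·1·0·6 = 0
  -2*Y*Z**2 ↦ -2·1·0·36 = 0
  -2*Z**3 ↦ -2·1·1·216 = -432
Sum: F(5, 0, 6) = (-375) + (0) + (300) + (0) + (0) + (180) + (0) + (0) + (0) + (-432) = -327.
Reducing mod 11: -327 ≡ 3 (mod 11).
Since F(a, b, c) ≡ 3 ≠ 0 (mod 11), P does NOT lie on the curve.


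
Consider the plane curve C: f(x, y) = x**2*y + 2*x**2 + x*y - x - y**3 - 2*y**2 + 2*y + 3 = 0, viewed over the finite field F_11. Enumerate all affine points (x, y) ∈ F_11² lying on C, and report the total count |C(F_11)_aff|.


Affine F_11-points: {(0, 10), (2, 4), (2, 6), (2, 10), (3, 4), (5, 1), (5, 3), (5, 5), (6, 1), (7, 5), (7, 6), (7, 9), (10, 3)}; count = 13.

For each of the 121 pairs (x, y) ∈ F_11², evaluate f(x, y) mod 11. Record the zeros.
  x = 0: [0↦3, 1↦2, 2↦2, 3↦8, 4↦3, 5↦3, 6↦2, 7↦5, 8↦6, 9↦10, 10↦0]  zeros at y ∈ {10}
  x = 1: [0↦4, 1↦5, 2↦7, 3↦4, 4↦1, 5↦3, 6↦4, 7↦9, 8↦1, 9↦7, 10↦10]  zeros at y ∈ ∅
  x = 2: [0↦9, 1↦3, 2↦9, 3↦10, 4↦0, 5↦6, 6↦0, 7↦9, 8↦5, 9↦4, 10↦0]  zeros at y ∈ {4, 6, 10}
  x = 3: [0↦7, 1↦7, 2↦8, 3↦4, 4↦0, 5↦1, 6↦1, 7↦5, 8↦7, 9↦1, 10↦3]  zeros at y ∈ {4}
  x = 4: [0↦9, 1↦6, 2↦4, 3↦8, 4↦1, 5↦10, 6↦7, 7↦8, 8↦7, 9↦9, 10↦8]  zeros at y ∈ ∅
  x = 5: [0↦4, 1↦0, 2↦8, 3↦0, 4↦3, 5↦0, 6↦7, 7↦7, 8↦5, 9↦6, 10↦4]  zeros at y ∈ {1, 3, 5}
  x = 6: [0↦3, 1↦0, 2↦9, 3↦2, 4↦6, 5↦4, 6↦1, 7↦2, 8↦1, 9↦3, 10↦2]  zeros at y ∈ {1}
  x = 7: [0↦6, 1↦6, 2↦7, 3↦3, 4↦10, 5↦0, 6↦0, 7↦4, 8↦6, 9↦0, 10↦2]  zeros at y ∈ {5, 6, 9}
  x = 8: [0↦2, 1↦7, 2↦2, 3↦3, 4↦4, 5↦10, 6↦4, 7↦2, 8↦9, 9↦8, 10↦4]  zeros at y ∈ ∅
  x = 9: [0↦2, 1↦3, 2↦5, 3↦2, 4↦10, 5↦1, 6↦2, 7↦7, 8↦10, 9↦5, 10↦8]  zeros at y ∈ ∅
  x = 10: [0↦6, 1↦5, 2↦5, 3↦0, 4↦6, 5↦6, 6↦5, 7↦8, 8↦9, 9↦2, 10↦3]  zeros at y ∈ {3}
Collecting zeros: affine points = {(0, 10), (2, 4), (2, 6), (2, 10), (3, 4), (5, 1), (5, 3), (5, 5), (6, 1), (7, 5), (7, 6), (7, 9), (10, 3)}.
Total count |C(F_11)_aff| = 13.


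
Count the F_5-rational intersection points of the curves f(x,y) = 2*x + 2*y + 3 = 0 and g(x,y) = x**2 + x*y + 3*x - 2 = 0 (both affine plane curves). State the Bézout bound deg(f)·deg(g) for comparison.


Common zeros: {(3, 3)}; count = 1; Bézout bound = 2.

deg(f) = 1, deg(g) = 2, so Bézout bound = 2.
Scan x ∈ F_5. For each x, list the y ∈ F_5 with f(x, y) ≡ 0 and those with g(x, y) ≡ 0 (mod 5); the common zeros in that column are the intersection.
  x = 0: f ≡ 0 at y ∈ {1}; g ≡ 0 at y ∈ ∅; common: ∅.
  x = 1: f ≡ 0 at y ∈ {0}; g ≡ 0 at y ∈ {3}; common: ∅.
  x = 2: f ≡ 0 at y ∈ {4}; g ≡ 0 at y ∈ {1}; common: ∅.
  x = 3: f ≡ 0 at y ∈ {3}; g ≡ 0 at y ∈ {3}; common: {3}.
  x = 4: f ≡ 0 at y ∈ {2}; g ≡ 0 at y ∈ {1}; common: ∅.
Collecting: common zeros = {(3, 3)}, so the count is 1.
Comparison with the Bézout bound: 1 ≤ 2 = deg(f)·deg(g), as expected for curves with no common component (the affine F_5-count falls short of the bound because intersections may lie at infinity, over extension fields, or carry multiplicity).


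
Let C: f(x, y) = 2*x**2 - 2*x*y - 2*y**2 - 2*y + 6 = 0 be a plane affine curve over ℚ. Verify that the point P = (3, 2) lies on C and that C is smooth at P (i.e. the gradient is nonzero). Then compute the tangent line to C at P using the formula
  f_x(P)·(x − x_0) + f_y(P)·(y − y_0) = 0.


Tangent line at P: 8*x - 16*y + 8 = 0.

Step 1: f(3, 2) = 0, so P lies on C.
Step 2: partial derivatives
  f_x(x, y) = 4*x - 2*y, f_y(x, y) = -2*x - 4*y - 2.
  f_x(P) = 8, f_y(P) = -16 (gradient nonzero, so P is smooth).
Step 3: tangent line at P: 8·(x − 3) + -16·(y − 2) = 0.
Expanding: 8*x - 16*y + 8 = 0.


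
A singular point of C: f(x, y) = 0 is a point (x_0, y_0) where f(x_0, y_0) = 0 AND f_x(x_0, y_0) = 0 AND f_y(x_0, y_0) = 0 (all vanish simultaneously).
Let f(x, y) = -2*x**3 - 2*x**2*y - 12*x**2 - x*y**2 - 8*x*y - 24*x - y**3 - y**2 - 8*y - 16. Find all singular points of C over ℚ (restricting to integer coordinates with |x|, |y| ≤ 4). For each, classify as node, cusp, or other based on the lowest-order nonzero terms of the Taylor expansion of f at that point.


Singular points: {(-2, 0)}; classification: cusp.

Compute partial derivatives:
  f_x = -6*x**2 - 4*x*y - 24*x - y**2 - 8*y - 24.
  f_y = -2*x**2 - 2*x*y - 8*x - 3*y**2 - 2*y - 8.
Scan x_0 ∈ {−4, ..., 4}. For each x_0, f_y(x_0, y) is a polynomial in y; find its integer roots y ∈ {−4, ..., 4}, then test f_x and f at those candidates.
  x = -4: f_y(-4, y) = -3*y**2 + 6*y - 8; no integer root y with |y| ≤ 4.
  x = -3: f_y(-3, y) = -3*y**2 + 4*y - 2; no integer root y with |y| ≤ 4.
  x = -2: f_y(-2, y) = -3*y**2 + 2*y; vanishes at y ∈ {0}. (-2, 0): f_x = 0, f = 0 — SINGULAR.
  x = -1: f_y(-1, y) = -3*y**2 - 2; no integer root y with |y| ≤ 4.
  x = 0: f_y(0, y) = -3*y**2 - 2*y - 8; no integer root y with |y| ≤ 4.
  x = 1: f_y(1, y) = -3*y**2 - 4*y - 18; no integer root y with |y| ≤ 4.
  x = 2: f_y(2, y) = -3*y**2 - 6*y - 32; no integer root y with |y| ≤ 4.
  x = 3: f_y(3, y) = -3*y**2 - 8*y - 50; no integer root y with |y| ≤ 4.
  x = 4: f_y(4, y) = -3*y**2 - 10*y - 72; no integer root y with |y| ≤ 4.
Only singular point on the grid: (-2, 0).
Classify: substitute x = -2 + u, y = 0 + v and expand: f = -2*u**3 - 2*u**2*v - u*v**2 - v**3 + v**2.
No constant or linear terms (consistent with a singular point). Quadratic part: v**2. Cubic part: -2*u**3 - 2*u**2*v - u*v**2 - v**3.
The quadratic part v**2 is a perfect square, so there is a single (double) tangent line v = 0, i.e. y = 0. Restricting the cubic part to that line (v = 0) leaves -2*u**3 ≠ 0, so f is not divisible by v and the branch is v² ≈ 2*u**3 to lowest order — this is a cusp.
Classification: cusp.


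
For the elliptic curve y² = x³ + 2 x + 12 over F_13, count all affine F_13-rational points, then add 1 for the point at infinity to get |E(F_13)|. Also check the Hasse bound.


Affine points = {(0, 5), (0, 8), (5, 2), (5, 11), (11, 0), (12, 3), (12, 10)}; affine count = 7; |E(F_13)| = 8.

Discriminant check: Δ ∝ 4a³ + 27b² = 4·2³ + 27·12² = 4·8 + 27·144 ≡ 7 (mod 13). Nonzero ⇒ E is nonsingular.
For each x ∈ F_13, compute rhs = x³ + 2·x + 12 mod 13, then count y ∈ F_13 with y² ≡ rhs.
  x = 0: rhs = 12, matching y values: 5, 8 (2 points).
  x = 1: rhs = 2, matching y values: none (0 points).
  x = 2: rhs = 11, matching y values: none (0 points).
  x = 3: rhs = 6, matching y values: none (0 points).
  x = 4: rhs = 6, matching y values: none (0 points).
  x = 5: rhs = 4, matching y values: 2, 11 (2 points).
  x = 6: rhs = 6, matching y values: none (0 points).
  x = 7: rhs = 5, matching y values: none (0 points).
  x = 8: rhs = 7, matching y values: none (0 points).
  x = 9: rhs = 5, matching y values: none (0 points).
  x = 10: rhs = 5, matching y values: none (0 points).
  x = 11: rhs = 0, matching y values: 0 (1 points).
  x = 12: rhs = 9, matching y values: 3, 10 (2 points).
Total affine count: 7.
Full point count |E(F_13)| = 7 + 1 = 8.
Hasse bound: |8 − (13+1)| = |-6| = 6 ≤ 2√13 ≈ 7.2111 ✓.


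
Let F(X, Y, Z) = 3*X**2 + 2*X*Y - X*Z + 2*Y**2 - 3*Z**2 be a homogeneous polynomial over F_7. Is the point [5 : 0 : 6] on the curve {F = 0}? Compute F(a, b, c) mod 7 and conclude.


F(5,0,6) ≡ 0 (mod 7); P is on the curve.

Evaluate F(5, 0, 6) term-by-term (mod 7).
  3*X**2 ↦ 3·25·1·1 = 75
  2*X*Y ↦ 2·5·0·1 = 0
  -X*Z ↦ -1·5·1·6 = -30
  2*Y**2 ↦ 2·1·0·1 = 0
  -3*Z**2 ↦ -3·1·1·36 = -108
Sum: F(5, 0, 6) = (75) + (0) + (-30) + (0) + (-108) = -63.
Reducing mod 7: -63 ≡ 0 (mod 7).
Since F(a, b, c) ≡ 0 (mod 7), P lies on the curve.


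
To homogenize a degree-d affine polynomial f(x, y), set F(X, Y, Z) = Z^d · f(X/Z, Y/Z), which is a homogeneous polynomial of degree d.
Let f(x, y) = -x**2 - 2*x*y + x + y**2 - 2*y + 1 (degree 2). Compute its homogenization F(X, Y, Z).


F(X, Y, Z) = -X**2 - 2*X*Y + X*Z + Y**2 - 2*Y*Z + Z**2

deg(f) = 2.
Substitute x = X/Z, y = Y/Z into f, then multiply by Z^2.
  monomial -1·x^2·y^0 ↦ -1·X^2·Y^0·Z^0.
  monomial -2·x^1·y^1 ↦ -2·X^1·Y^1·Z^0.
  monomial 1·x^1·y^0 ↦ 1·X^1·Y^0·Z^1.
  monomial 1·x^0·y^2 ↦ 1·X^0·Y^2·Z^0.
  monomial -2·x^0·y^1 ↦ -2·X^0·Y^1·Z^1.
  monomial 1·x^0·y^0 ↦ 1·X^0·Y^0·Z^2.
Collecting: F(X, Y, Z) = -X**2 - 2*X*Y + X*Z + Y**2 - 2*Y*Z + Z**2.


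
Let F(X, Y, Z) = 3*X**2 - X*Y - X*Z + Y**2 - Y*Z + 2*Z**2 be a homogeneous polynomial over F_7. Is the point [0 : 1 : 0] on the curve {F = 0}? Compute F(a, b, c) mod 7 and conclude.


F(0,1,0) ≡ 1 (mod 7); P is NOT on the curve.

Evaluate F(0, 1, 0) term-by-term (mod 7).
  3*X**2 ↦ 3·0·1·1 = 0
  -X*Y ↦ -1·0·1·1 = 0
  -X*Z ↦ -1·0·1·0 = 0
  Y**2 ↦ 1·1·1·1 = 1
  -Y*Z ↦ -1·1·1·0 = 0
  2*Z**2 ↦ 2·1·1·0 = 0
Sum: F(0, 1, 0) = (0) + (0) + (0) + (1) + (0) + (0) = 1.
Reducing mod 7: 1 ≡ 1 (mod 7).
Since F(a, b, c) ≡ 1 ≠ 0 (mod 7), P does NOT lie on the curve.


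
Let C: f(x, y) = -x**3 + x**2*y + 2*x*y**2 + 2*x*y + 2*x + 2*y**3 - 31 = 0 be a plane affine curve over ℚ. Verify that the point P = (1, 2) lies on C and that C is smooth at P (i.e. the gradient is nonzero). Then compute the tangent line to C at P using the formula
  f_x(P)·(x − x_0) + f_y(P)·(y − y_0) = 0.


Tangent line at P: 15*x + 35*y - 85 = 0.

Step 1: f(1, 2) = 0, so P lies on C.
Step 2: partial derivatives
  f_x(x, y) = -3*x**2 + 2*x*y + 2*y**2 + 2*y + 2, f_y(x, y) = x**2 + 4*x*y + 2*x + 6*y**2.
  f_x(P) = 15, f_y(P) = 35 (gradient nonzero, so P is smooth).
Step 3: tangent line at P: 15·(x − 1) + 35·(y − 2) = 0.
Expanding: 15*x + 35*y - 85 = 0.


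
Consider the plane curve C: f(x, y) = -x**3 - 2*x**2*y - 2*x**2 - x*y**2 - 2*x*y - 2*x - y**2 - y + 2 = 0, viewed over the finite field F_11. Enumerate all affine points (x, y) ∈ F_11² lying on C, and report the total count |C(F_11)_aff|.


Affine F_11-points: {(0, 1), (0, 9), (1, 4), (1, 10), (4, 6), (4, 10), (5, 5), (6, 3), (6, 10), (7, 6), (8, 6), (9, 2), (9, 3), (10, 3)}; count = 14.

For each of the 121 pairs (x, y) ∈ F_11², evaluate f(x, y) mod 11. Record the zeros.
  x = 0: [0↦2, 1↦0, 2↦7, 3↦1, 4↦4, 5↦5, 6↦4, 7↦1, 8↦7, 9↦0, 10↦2]  zeros at y ∈ {1, 9}
  x = 1: [0↦8, 1↦1, 2↦1, 3↦8, 4↦0, 5↦10, 6↦5, 7↦7, 8↦5, 9↦10, 10↦0]  zeros at y ∈ {4, 10}
  x = 2: [0↦4, 1↦10, 2↦10, 3↦4, 4↦3, 5↦7, 6↦5, 7↦8, 8↦5, 9↦7, 10↦3]  zeros at y ∈ ∅
  x = 3: [0↦6, 1↦10, 2↦6, 3↦5, 4↦7, 5↦1, 6↦9, 7↦9, 8↦1, 9↦7, 10↦5]  zeros at y ∈ ∅
  x = 4: [0↦8, 1↦6, 2↦5, 3↦5, 4↦6, 5↦8, 6↦0, 7↦4, 8↦9, 9↦4, 10↦0]  zeros at y ∈ {6, 10}
  x = 5: [0↦4, 1↦3, 2↦1, 3↦9, 4↦5, 5↦0, 6↦5, 7↦9, 8↦1, 9↦3, 10↦4]  zeros at y ∈ {5}
  x = 6: [0↦10, 1↦6, 2↦10, 3↦0, 4↦9, 5↦4, 6↦7, 7↦7, 8↦4, 9↦9, 10↦0]  zeros at y ∈ {3, 10}
  x = 7: [0↦9, 1↦9, 2↦4, 3↦5, 4↦1, 5↦3, 6↦0, 7↦3, 8↦1, 9↦5, 10↦4]  zeros at y ∈ {6}
  x = 8: [0↦6, 1↦6, 2↦10, 3↦7, 4↦8, 5↦2, 6↦0, 7↦2, 8↦8, 9↦7, 10↦10]  zeros at y ∈ {6}
  x = 9: [0↦6, 1↦2, 2↦0, 3↦0, 4↦2, 5↦6, 6↦1, 7↦9, 8↦8, 9↦9, 10↦1]  zeros at y ∈ {2, 3}
  x = 10: [0↦3, 1↦2, 2↦1, 3↦0, 4↦10, 5↦9, 6↦8, 7↦7, 8↦6, 9↦5, 10↦4]  zeros at y ∈ {3}
Collecting zeros: affine points = {(0, 1), (0, 9), (1, 4), (1, 10), (4, 6), (4, 10), (5, 5), (6, 3), (6, 10), (7, 6), (8, 6), (9, 2), (9, 3), (10, 3)}.
Total count |C(F_11)_aff| = 14.


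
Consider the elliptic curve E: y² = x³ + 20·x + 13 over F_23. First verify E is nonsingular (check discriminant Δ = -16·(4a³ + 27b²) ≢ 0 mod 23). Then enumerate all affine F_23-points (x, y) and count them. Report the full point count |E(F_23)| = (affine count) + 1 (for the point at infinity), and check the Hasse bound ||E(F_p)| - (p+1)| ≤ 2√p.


Affine points = {(0, 6), (0, 17), (3, 10), (3, 13), (5, 10), (5, 13), (6, 2), (6, 21), (7, 6), (7, 17), (8, 8), (8, 15), (9, 5), (9, 18), (11, 0), (12, 7), (12, 16), (13, 3), (13, 20), (14, 1), (14, 22), (15, 10), (15, 13), (16, 6), (16, 17), (18, 8), (18, 15), (20, 8), (20, 15)}; affine count = 29; |E(F_23)| = 30.

Discriminant check: Δ ∝ 4a³ + 27b² = 4·20³ + 27·13² = 4·8000 + 27·169 ≡ 16 (mod 23). Nonzero ⇒ E is nonsingular.
For each x ∈ F_23, compute rhs = x³ + 20·x + 13 mod 23, then count y ∈ F_23 with y² ≡ rhs.
  x = 0: rhs = 13, matching y values: 6, 17 (2 points).
  x = 1: rhs = 11, matching y values: none (0 points).
  x = 2: rhs = 15, matching y values: none (0 points).
  x = 3: rhs = 8, matching y values: 10, 13 (2 points).
  x = 4: rhs = 19, matching y values: none (0 points).
  x = 5: rhs = 8, matching y values: 10, 13 (2 points).
  x = 6: rhs = 4, matching y values: 2, 21 (2 points).
  x = 7: rhs = 13, matching y values: 6, 17 (2 points).
  x = 8: rhs = 18, matching y values: 8, 15 (2 points).
  x = 9: rhs = 2, matching y values: 5, 18 (2 points).
  x = 10: rhs = 17, matching y values: none (0 points).
  x = 11: rhs = 0, matching y values: 0 (1 points).
  x = 12: rhs = 3, matching y values: 7, 16 (2 points).
  x = 13: rhs = 9, matching y values: 3, 20 (2 points).
  x = 14: rhs = 1, matching y values: 1, 22 (2 points).
  x = 15: rhs = 8, matching y values: 10, 13 (2 points).
  x = 16: rhs = 13, matching y values: 6, 17 (2 points).
  x = 17: rhs = 22, matching y values: none (0 points).
  x = 18: rhs = 18, matching y values: 8, 15 (2 points).
  x = 19: rhs = 7, matching y values: none (0 points).
  x = 20: rhs = 18, matching y values: 8, 15 (2 points).
  x = 21: rhs = 11, matching y values: none (0 points).
  x = 22: rhs = 15, matching y values: none (0 points).
Total affine count: 29.
Full point count |E(F_23)| = 29 + 1 = 30.
Hasse bound: |30 − (23+1)| = |6| = 6 ≤ 2√23 ≈ 9.5917 ✓.


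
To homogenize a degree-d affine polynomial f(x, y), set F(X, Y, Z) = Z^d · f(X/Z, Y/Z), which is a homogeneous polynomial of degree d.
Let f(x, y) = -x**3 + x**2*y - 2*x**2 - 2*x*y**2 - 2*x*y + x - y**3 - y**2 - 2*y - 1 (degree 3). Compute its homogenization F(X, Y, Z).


F(X, Y, Z) = -X**3 + X**2*Y - 2*X**2*Z - 2*X*Y**2 - 2*X*Y*Z + X*Z**2 - Y**3 - Y**2*Z - 2*Y*Z**2 - Z**3

deg(f) = 3.
Substitute x = X/Z, y = Y/Z into f, then multiply by Z^3.
  monomial -1·x^3·y^0 ↦ -1·X^3·Y^0·Z^0.
  monomial 1·x^2·y^1 ↦ 1·X^2·Y^1·Z^0.
  monomial -2·x^2·y^0 ↦ -2·X^2·Y^0·Z^1.
  monomial -2·x^1·y^2 ↦ -2·X^1·Y^2·Z^0.
  monomial -2·x^1·y^1 ↦ -2·X^1·Y^1·Z^1.
  monomial 1·x^1·y^0 ↦ 1·X^1·Y^0·Z^2.
  monomial -1·x^0·y^3 ↦ -1·X^0·Y^3·Z^0.
  monomial -1·x^0·y^2 ↦ -1·X^0·Y^2·Z^1.
  monomial -2·x^0·y^1 ↦ -2·X^0·Y^1·Z^2.
  monomial -1·x^0·y^0 ↦ -1·X^0·Y^0·Z^3.
Collecting: F(X, Y, Z) = -X**3 + X**2*Y - 2*X**2*Z - 2*X*Y**2 - 2*X*Y*Z + X*Z**2 - Y**3 - Y**2*Z - 2*Y*Z**2 - Z**3.


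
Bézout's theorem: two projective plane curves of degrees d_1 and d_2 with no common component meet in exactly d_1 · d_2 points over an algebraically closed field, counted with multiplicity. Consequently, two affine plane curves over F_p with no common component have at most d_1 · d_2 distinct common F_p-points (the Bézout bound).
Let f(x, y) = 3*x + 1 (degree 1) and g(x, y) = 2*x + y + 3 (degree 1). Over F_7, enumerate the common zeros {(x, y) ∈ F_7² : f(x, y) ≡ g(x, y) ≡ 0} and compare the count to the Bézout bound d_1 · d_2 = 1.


Common zeros: {(2, 0)}; count = 1; Bézout bound = 1.

deg(f) = 1, deg(g) = 1, so Bézout bound = 1.
Scan x ∈ F_7. For each x, list the y ∈ F_7 with f(x, y) ≡ 0 and those with g(x, y) ≡ 0 (mod 7); the common zeros in that column are the intersection.
  x = 0: f ≡ 0 at y ∈ ∅; g ≡ 0 at y ∈ {4}; common: ∅.
  x = 1: f ≡ 0 at y ∈ ∅; g ≡ 0 at y ∈ {2}; common: ∅.
  x = 2: f ≡ 0 at y ∈ {0, 1, 2, 3, 4, 5, 6}; g ≡ 0 at y ∈ {0}; common: {0}.
  x = 3: f ≡ 0 at y ∈ ∅; g ≡ 0 at y ∈ {5}; common: ∅.
  x = 4: f ≡ 0 at y ∈ ∅; g ≡ 0 at y ∈ {3}; common: ∅.
  x = 5: f ≡ 0 at y ∈ ∅; g ≡ 0 at y ∈ {1}; common: ∅.
  x = 6: f ≡ 0 at y ∈ ∅; g ≡ 0 at y ∈ {6}; common: ∅.
Collecting: common zeros = {(2, 0)}, so the count is 1.
Comparison with the Bézout bound: 1 ≤ 1 = deg(f)·deg(g), as expected for curves with no common component (the bound is attained).


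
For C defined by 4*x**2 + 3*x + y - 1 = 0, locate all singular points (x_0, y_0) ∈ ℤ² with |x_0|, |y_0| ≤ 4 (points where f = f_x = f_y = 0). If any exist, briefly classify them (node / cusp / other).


No singular points in the scanned grid; C is smooth there.

Compute partial derivatives:
  f_x = 8*x + 3.
  f_y = 1.
f_y = 1 is a nonzero constant, so f_y never vanishes: no point (x, y) can satisfy f = f_x = f_y = 0. In particular no (x, y) ∈ {−4, ..., 4}² is singular; the curve is smooth.


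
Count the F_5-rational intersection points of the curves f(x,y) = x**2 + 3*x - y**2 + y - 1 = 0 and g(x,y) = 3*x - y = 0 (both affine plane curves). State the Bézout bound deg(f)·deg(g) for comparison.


Common zeros: {(3, 4), (4, 2)}; count = 2; Bézout bound = 2.

deg(f) = 2, deg(g) = 1, so Bézout bound = 2.
Scan x ∈ F_5. For each x, list the y ∈ F_5 with f(x, y) ≡ 0 and those with g(x, y) ≡ 0 (mod 5); the common zeros in that column are the intersection.
  x = 0: f ≡ 0 at y ∈ ∅; g ≡ 0 at y ∈ {0}; common: ∅.
  x = 1: f ≡ 0 at y ∈ ∅; g ≡ 0 at y ∈ {3}; common: ∅.
  x = 2: f ≡ 0 at y ∈ ∅; g ≡ 0 at y ∈ {1}; common: ∅.
  x = 3: f ≡ 0 at y ∈ {2, 4}; g ≡ 0 at y ∈ {4}; common: {4}.
  x = 4: f ≡ 0 at y ∈ {2, 4}; g ≡ 0 at y ∈ {2}; common: {2}.
Collecting: common zeros = {(3, 4), (4, 2)}, so the count is 2.
Comparison with the Bézout bound: 2 ≤ 2 = deg(f)·deg(g), as expected for curves with no common component (the bound is attained).


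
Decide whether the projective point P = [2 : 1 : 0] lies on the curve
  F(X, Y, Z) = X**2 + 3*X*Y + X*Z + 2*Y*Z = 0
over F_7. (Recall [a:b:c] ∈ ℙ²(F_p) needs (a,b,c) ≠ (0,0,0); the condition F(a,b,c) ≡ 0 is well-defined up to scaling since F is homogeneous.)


F(2,1,0) ≡ 3 (mod 7); P is NOT on the curve.

Evaluate F(2, 1, 0) term-by-term (mod 7).
  X**2 ↦ 1·4·1·1 = 4
  3*X*Y ↦ 3·2·1·1 = 6
  X*Z ↦ 1·2·1·0 = 0
  2*Y*Z ↦ 2·1·1·0 = 0
Sum: F(2, 1, 0) = (4) + (6) + (0) + (0) = 10.
Reducing mod 7: 10 ≡ 3 (mod 7).
Since F(a, b, c) ≡ 3 ≠ 0 (mod 7), P does NOT lie on the curve.


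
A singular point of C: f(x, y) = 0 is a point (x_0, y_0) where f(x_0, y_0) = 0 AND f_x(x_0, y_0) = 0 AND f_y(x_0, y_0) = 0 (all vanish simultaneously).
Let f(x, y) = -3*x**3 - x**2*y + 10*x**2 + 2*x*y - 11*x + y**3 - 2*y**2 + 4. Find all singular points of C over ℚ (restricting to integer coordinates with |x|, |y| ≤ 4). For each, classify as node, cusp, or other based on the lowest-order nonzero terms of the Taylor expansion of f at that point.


Singular points: {(1, 1)}; classification: cusp.

Compute partial derivatives:
  f_x = -9*x**2 - 2*x*y + 20*x + 2*y - 11.
  f_y = -x**2 + 2*x + 3*y**2 - 4*y.
Scan x_0 ∈ {−4, ..., 4}. For each x_0, f_y(x_0, y) is a polynomial in y; find its integer roots y ∈ {−4, ..., 4}, then test f_x and f at those candidates.
  x = -4: f_y(-4, y) = 3*y**2 - 4*y - 24; no integer root y with |y| ≤ 4.
  x = -3: f_y(-3, y) = 3*y**2 - 4*y - 15; vanishes at y ∈ {3}. (-3, 3): f_x = -128 ≠ 0.
  x = -2: f_y(-2, y) = 3*y**2 - 4*y - 8; no integer root y with |y| ≤ 4.
  x = -1: f_y(-1, y) = 3*y**2 - 4*y - 3; no integer root y with |y| ≤ 4.
  x = 0: f_y(0, y) = 3*y**2 - 4*y; vanishes at y ∈ {0}. (0, 0): f_x = -11 ≠ 0.
  x = 1: f_y(1, y) = 3*y**2 - 4*y + 1; vanishes at y ∈ {1}. (1, 1): f_x = 0, f = 0 — SINGULAR.
  x = 2: f_y(2, y) = 3*y**2 - 4*y; vanishes at y ∈ {0}. (2, 0): f_x = -7 ≠ 0.
  x = 3: f_y(3, y) = 3*y**2 - 4*y - 3; no integer root y with |y| ≤ 4.
  x = 4: f_y(4, y) = 3*y**2 - 4*y - 8; no integer root y with |y| ≤ 4.
Only singular point on the grid: (1, 1).
Classify: substitute x = 1 + u, y = 1 + v and expand: f = -3*u**3 - u**2*v + v**3 + v**2.
No constant or linear terms (consistent with a singular point). Quadratic part: v**2. Cubic part: -3*u**3 - u**2*v + v**3.
The quadratic part v**2 is a perfect square, so there is a single (double) tangent line v = 0, i.e. y = 1. Restricting the cubic part to that line (v = 0) leaves -3*u**3 ≠ 0, so f is not divisible by v and the branch is v² ≈ 3*u**3 to lowest order — this is a cusp.
Classification: cusp.


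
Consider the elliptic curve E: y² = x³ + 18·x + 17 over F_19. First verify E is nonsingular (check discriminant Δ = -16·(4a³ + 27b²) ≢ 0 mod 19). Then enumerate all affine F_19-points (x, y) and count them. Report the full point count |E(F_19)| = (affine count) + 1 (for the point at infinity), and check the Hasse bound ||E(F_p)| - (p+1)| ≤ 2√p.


Affine points = {(0, 6), (0, 13), (1, 6), (1, 13), (2, 2), (2, 17), (4, 1), (4, 18), (5, 2), (5, 17), (7, 7), (7, 12), (10, 0), (11, 8), (11, 11), (12, 2), (12, 17), (13, 4), (13, 15), (14, 7), (14, 12), (17, 7), (17, 12), (18, 6), (18, 13)}; affine count = 25; |E(F_19)| = 26.

Discriminant check: Δ ∝ 4a³ + 27b² = 4·18³ + 27·17² = 4·5832 + 27·289 ≡ 9 (mod 19). Nonzero ⇒ E is nonsingular.
For each x ∈ F_19, compute rhs = x³ + 18·x + 17 mod 19, then count y ∈ F_19 with y² ≡ rhs.
  x = 0: rhs = 17, matching y values: 6, 13 (2 points).
  x = 1: rhs = 17, matching y values: 6, 13 (2 points).
  x = 2: rhs = 4, matching y values: 2, 17 (2 points).
  x = 3: rhs = 3, matching y values: none (0 points).
  x = 4: rhs = 1, matching y values: 1, 18 (2 points).
  x = 5: rhs = 4, matching y values: 2, 17 (2 points).
  x = 6: rhs = 18, matching y values: none (0 points).
  x = 7: rhs = 11, matching y values: 7, 12 (2 points).
  x = 8: rhs = 8, matching y values: none (0 points).
  x = 9: rhs = 15, matching y values: none (0 points).
  x = 10: rhs = 0, matching y values: 0 (1 points).
  x = 11: rhs = 7, matching y values: 8, 11 (2 points).
  x = 12: rhs = 4, matching y values: 2, 17 (2 points).
  x = 13: rhs = 16, matching y values: 4, 15 (2 points).
  x = 14: rhs = 11, matching y values: 7, 12 (2 points).
  x = 15: rhs = 14, matching y values: none (0 points).
  x = 16: rhs = 12, matching y values: none (0 points).
  x = 17: rhs = 11, matching y values: 7, 12 (2 points).
  x = 18: rhs = 17, matching y values: 6, 13 (2 points).
Total affine count: 25.
Full point count |E(F_19)| = 25 + 1 = 26.
Hasse bound: |26 − (19+1)| = |6| = 6 ≤ 2√19 ≈ 8.7178 ✓.


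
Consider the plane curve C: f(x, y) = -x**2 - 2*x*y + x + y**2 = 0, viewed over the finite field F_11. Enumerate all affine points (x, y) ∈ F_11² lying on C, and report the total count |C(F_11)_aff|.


Affine F_11-points: {(0, 0), (1, 0), (1, 2), (3, 1), (3, 5), (5, 4), (5, 6), (6, 6), (7, 1), (7, 2), (10, 4), (10, 5)}; count = 12.

For each of the 121 pairs (x, y) ∈ F_11², evaluate f(x, y) mod 11. Record the zeros.
  x = 0: [0↦0, 1↦1, 2↦4, 3↦9, 4↦5, 5↦3, 6↦3, 7↦5, 8↦9, 9↦4, 10↦1]  zeros at y ∈ {0}
  x = 1: [0↦0, 1↦10, 2↦0, 3↦3, 4↦8, 5↦4, 6↦2, 7↦2, 8↦4, 9↦8, 10↦3]  zeros at y ∈ {0, 2}
  x = 2: [0↦9, 1↦6, 2↦5, 3↦6, 4↦9, 5↦3, 6↦10, 7↦8, 8↦8, 9↦10, 10↦3]  zeros at y ∈ ∅
  x = 3: [0↦5, 1↦0, 2↦8, 3↦7, 4↦8, 5↦0, 6↦5, 7↦1, 8↦10, 9↦10, 10↦1]  zeros at y ∈ {1, 5}
  x = 4: [0↦10, 1↦3, 2↦9, 3↦6, 4↦5, 5↦6, 6↦9, 7↦3, 8↦10, 9↦8, 10↦8]  zeros at y ∈ ∅
  x = 5: [0↦2, 1↦4, 2↦8, 3↦3, 4↦0, 5↦10, 6↦0, 7↦3, 8↦8, 9↦4, 10↦2]  zeros at y ∈ {4, 6}
  x = 6: [0↦3, 1↦3, 2↦5, 3↦9, 4↦4, 5↦1, 6↦0, 7↦1, 8↦4, 9↦9, 10↦5]  zeros at y ∈ {6}
  x = 7: [0↦2, 1↦0, 2↦0, 3↦2, 4↦6, 5↦1, 6↦9, 7↦8, 8↦9, 9↦1, 10↦6]  zeros at y ∈ {1, 2}
  x = 8: [0↦10, 1↦6, 2↦4, 3↦4, 4↦6, 5↦10, 6↦5, 7↦2, 8↦1, 9↦2, 10↦5]  zeros at y ∈ ∅
  x = 9: [0↦5, 1↦10, 2↦6, 3↦4, 4↦4, 5↦6, 6↦10, 7↦5, 8↦2, 9↦1, 10↦2]  zeros at y ∈ ∅
  x = 10: [0↦9, 1↦1, 2↦6, 3↦2, 4↦0, 5↦0, 6↦2, 7↦6, 8↦1, 9↦9, 10↦8]  zeros at y ∈ {4, 5}
Collecting zeros: affine points = {(0, 0), (1, 0), (1, 2), (3, 1), (3, 5), (5, 4), (5, 6), (6, 6), (7, 1), (7, 2), (10, 4), (10, 5)}.
Total count |C(F_11)_aff| = 12.


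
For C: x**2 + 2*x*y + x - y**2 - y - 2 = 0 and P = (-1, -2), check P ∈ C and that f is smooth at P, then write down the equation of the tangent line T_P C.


Tangent line at P: -5*x + y - 3 = 0.

Step 1: f(-1, -2) = 0, so P lies on C.
Step 2: partial derivatives
  f_x(x, y) = 2*x + 2*y + 1, f_y(x, y) = 2*x - 2*y - 1.
  f_x(P) = -5, f_y(P) = 1 (gradient nonzero, so P is smooth).
Step 3: tangent line at P: -5·(x − -1) + 1·(y − -2) = 0.
Expanding: -5*x + y - 3 = 0.


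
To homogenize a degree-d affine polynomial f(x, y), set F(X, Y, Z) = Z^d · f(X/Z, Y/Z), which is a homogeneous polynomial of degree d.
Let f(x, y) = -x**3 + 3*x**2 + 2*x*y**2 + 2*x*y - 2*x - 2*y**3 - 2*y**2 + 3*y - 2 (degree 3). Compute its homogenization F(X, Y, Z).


F(X, Y, Z) = -X**3 + 3*X**2*Z + 2*X*Y**2 + 2*X*Y*Z - 2*X*Z**2 - 2*Y**3 - 2*Y**2*Z + 3*Y*Z**2 - 2*Z**3

deg(f) = 3.
Substitute x = X/Z, y = Y/Z into f, then multiply by Z^3.
  monomial -1·x^3·y^0 ↦ -1·X^3·Y^0·Z^0.
  monomial 3·x^2·y^0 ↦ 3·X^2·Y^0·Z^1.
  monomial 2·x^1·y^2 ↦ 2·X^1·Y^2·Z^0.
  monomial 2·x^1·y^1 ↦ 2·X^1·Y^1·Z^1.
  monomial -2·x^1·y^0 ↦ -2·X^1·Y^0·Z^2.
  monomial -2·x^0·y^3 ↦ -2·X^0·Y^3·Z^0.
  monomial -2·x^0·y^2 ↦ -2·X^0·Y^2·Z^1.
  monomial 3·x^0·y^1 ↦ 3·X^0·Y^1·Z^2.
  monomial -2·x^0·y^0 ↦ -2·X^0·Y^0·Z^3.
Collecting: F(X, Y, Z) = -X**3 + 3*X**2*Z + 2*X*Y**2 + 2*X*Y*Z - 2*X*Z**2 - 2*Y**3 - 2*Y**2*Z + 3*Y*Z**2 - 2*Z**3.


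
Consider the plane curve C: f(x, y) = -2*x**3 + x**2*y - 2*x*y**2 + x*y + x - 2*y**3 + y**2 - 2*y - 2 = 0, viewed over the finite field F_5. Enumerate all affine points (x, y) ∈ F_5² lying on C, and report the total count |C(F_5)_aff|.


Affine F_5-points: {(0, 1), (2, 3), (3, 1)}; count = 3.

For each of the 25 pairs (x, y) ∈ F_5², evaluate f(x, y) mod 5. Record the zeros.
  x = 0: [0↦3, 1↦0, 2↦2, 3↦2, 4↦3]  zeros at y ∈ {1}
  x = 1: [0↦2, 1↦4, 2↦2, 3↦4, 4↦3]  zeros at y ∈ ∅
  x = 2: [0↦4, 1↦3, 2↦4, 3↦0, 4↦4]  zeros at y ∈ {3}
  x = 3: [0↦2, 1↦0, 2↦1, 3↦3, 4↦4]  zeros at y ∈ {1}
  x = 4: [0↦4, 1↦3, 2↦1, 3↦1, 4↦1]  zeros at y ∈ ∅
Collecting zeros: affine points = {(0, 1), (2, 3), (3, 1)}.
Total count |C(F_5)_aff| = 3.


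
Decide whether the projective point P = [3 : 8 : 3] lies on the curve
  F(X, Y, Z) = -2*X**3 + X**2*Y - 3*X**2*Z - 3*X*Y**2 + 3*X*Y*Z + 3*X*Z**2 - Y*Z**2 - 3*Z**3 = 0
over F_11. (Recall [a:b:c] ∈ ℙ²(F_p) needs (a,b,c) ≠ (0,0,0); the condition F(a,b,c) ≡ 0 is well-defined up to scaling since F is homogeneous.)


F(3,8,3) ≡ 0 (mod 11); P is on the curve.

Evaluate F(3, 8, 3) term-by-term (mod 11).
  -2*X**3 ↦ -2·27·1·1 = -54
  X**2*Y ↦ 1·9·8·1 = 72
  -3*X**2*Z ↦ -3·9·1·3 = -81
  -3*X*Y**2 ↦ -3·3·64·1 = -576
  3*X*Y*Z ↦ 3·3·8·3 = 216
  3*X*Z**2 ↦ 3·3·1·9 = 81
  -Y*Z**2 ↦ -1·1·8·9 = -72
  -3*Z**3 ↦ -3·1·1·27 = -81
Sum: F(3, 8, 3) = (-54) + (72) + (-81) + (-576) + (216) + (81) + (-72) + (-81) = -495.
Reducing mod 11: -495 ≡ 0 (mod 11).
Since F(a, b, c) ≡ 0 (mod 11), P lies on the curve.


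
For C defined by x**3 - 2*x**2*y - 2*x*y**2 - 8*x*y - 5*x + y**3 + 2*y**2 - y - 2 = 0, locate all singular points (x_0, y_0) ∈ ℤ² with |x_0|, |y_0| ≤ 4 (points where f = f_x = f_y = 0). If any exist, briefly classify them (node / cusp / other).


Singular points: {(-1, -1)}; classification: node.

Compute partial derivatives:
  f_x = 3*x**2 - 4*x*y - 2*y**2 - 8*y - 5.
  f_y = -2*x**2 - 4*x*y - 8*x + 3*y**2 + 4*y - 1.
Scan x_0 ∈ {−4, ..., 4}. For each x_0, f_y(x_0, y) is a polynomial in y; find its integer roots y ∈ {−4, ..., 4}, then test f_x and f at those candidates.
  x = -4: f_y(-4, y) = 3*y**2 + 20*y - 1; no integer root y with |y| ≤ 4.
  x = -3: f_y(-3, y) = 3*y**2 + 16*y + 5; no integer root y with |y| ≤ 4.
  x = -2: f_y(-2, y) = 3*y**2 + 12*y + 7; no integer root y with |y| ≤ 4.
  x = -1: f_y(-1, y) = 3*y**2 + 8*y + 5; vanishes at y ∈ {-1}. (-1, -1): f_x = 0, f = 0 — SINGULAR.
  x = 0: f_y(0, y) = 3*y**2 + 4*y - 1; no integer root y with |y| ≤ 4.
  x = 1: f_y(1, y) = 3*y**2 - 11; no integer root y with |y| ≤ 4.
  x = 2: f_y(2, y) = 3*y**2 - 4*y - 25; no integer root y with |y| ≤ 4.
  x = 3: f_y(3, y) = 3*y**2 - 8*y - 43; no integer root y with |y| ≤ 4.
  x = 4: f_y(4, y) = 3*y**2 - 12*y - 65; no integer root y with |y| ≤ 4.
Only singular point on the grid: (-1, -1).
Classify: substitute x = -1 + u, y = -1 + v and expand: f = u**3 - 2*u**2*v - u**2 - 2*u*v**2 + v**3 + v**2.
No constant or linear terms (consistent with a singular point). Quadratic part: -u**2 + v**2. Cubic part: u**3 - 2*u**2*v - 2*u*v**2 + v**3.
The quadratic part v**2 - u**2 = (v − u)(v + u) splits into two distinct linear factors, so there are two distinct tangent lines y − -1 = ±(x − -1) — this is a node (ordinary double point).
Classification: node.


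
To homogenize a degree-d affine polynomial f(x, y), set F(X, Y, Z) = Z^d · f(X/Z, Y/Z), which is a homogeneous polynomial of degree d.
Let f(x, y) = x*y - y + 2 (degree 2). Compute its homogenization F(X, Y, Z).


F(X, Y, Z) = X*Y - Y*Z + 2*Z**2

deg(f) = 2.
Substitute x = X/Z, y = Y/Z into f, then multiply by Z^2.
  monomial 1·x^1·y^1 ↦ 1·X^1·Y^1·Z^0.
  monomial -1·x^0·y^1 ↦ -1·X^0·Y^1·Z^1.
  monomial 2·x^0·y^0 ↦ 2·X^0·Y^0·Z^2.
Collecting: F(X, Y, Z) = X*Y - Y*Z + 2*Z**2.


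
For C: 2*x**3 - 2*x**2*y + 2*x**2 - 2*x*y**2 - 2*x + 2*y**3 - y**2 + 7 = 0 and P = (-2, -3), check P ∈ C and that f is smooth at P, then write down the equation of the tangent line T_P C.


Tangent line at P: -28*x + 28*y + 28 = 0.

Step 1: f(-2, -3) = 0, so P lies on C.
Step 2: partial derivatives
  f_x(x, y) = 6*x**2 - 4*x*y + 4*x - 2*y**2 - 2, f_y(x, y) = -2*x**2 - 4*x*y + 6*y**2 - 2*y.
  f_x(P) = -28, f_y(P) = 28 (gradient nonzero, so P is smooth).
Step 3: tangent line at P: -28·(x − -2) + 28·(y − -3) = 0.
Expanding: -28*x + 28*y + 28 = 0.


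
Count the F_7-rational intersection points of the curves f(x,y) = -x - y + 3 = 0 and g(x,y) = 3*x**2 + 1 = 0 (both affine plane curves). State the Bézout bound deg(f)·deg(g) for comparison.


Common zeros: {(3, 0), (4, 6)}; count = 2; Bézout bound = 2.

deg(f) = 1, deg(g) = 2, so Bézout bound = 2.
Scan x ∈ F_7. For each x, list the y ∈ F_7 with f(x, y) ≡ 0 and those with g(x, y) ≡ 0 (mod 7); the common zeros in that column are the intersection.
  x = 0: f ≡ 0 at y ∈ {3}; g ≡ 0 at y ∈ ∅; common: ∅.
  x = 1: f ≡ 0 at y ∈ {2}; g ≡ 0 at y ∈ ∅; common: ∅.
  x = 2: f ≡ 0 at y ∈ {1}; g ≡ 0 at y ∈ ∅; common: ∅.
  x = 3: f ≡ 0 at y ∈ {0}; g ≡ 0 at y ∈ {0, 1, 2, 3, 4, 5, 6}; common: {0}.
  x = 4: f ≡ 0 at y ∈ {6}; g ≡ 0 at y ∈ {0, 1, 2, 3, 4, 5, 6}; common: {6}.
  x = 5: f ≡ 0 at y ∈ {5}; g ≡ 0 at y ∈ ∅; common: ∅.
  x = 6: f ≡ 0 at y ∈ {4}; g ≡ 0 at y ∈ ∅; common: ∅.
Collecting: common zeros = {(3, 0), (4, 6)}, so the count is 2.
Comparison with the Bézout bound: 2 ≤ 2 = deg(f)·deg(g), as expected for curves with no common component (the bound is attained).


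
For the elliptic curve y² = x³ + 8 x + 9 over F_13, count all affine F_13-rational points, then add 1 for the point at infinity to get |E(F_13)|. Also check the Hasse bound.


Affine points = {(0, 3), (0, 10), (4, 1), (4, 12), (6, 0), (8, 0), (9, 2), (9, 11), (10, 6), (10, 7), (12, 0)}; affine count = 11; |E(F_13)| = 12.

Discriminant check: Δ ∝ 4a³ + 27b² = 4·8³ + 27·9² = 4·512 + 27·81 ≡ 10 (mod 13). Nonzero ⇒ E is nonsingular.
For each x ∈ F_13, compute rhs = x³ + 8·x + 9 mod 13, then count y ∈ F_13 with y² ≡ rhs.
  x = 0: rhs = 9, matching y values: 3, 10 (2 points).
  x = 1: rhs = 5, matching y values: none (0 points).
  x = 2: rhs = 7, matching y values: none (0 points).
  x = 3: rhs = 8, matching y values: none (0 points).
  x = 4: rhs = 1, matching y values: 1, 12 (2 points).
  x = 5: rhs = 5, matching y values: none (0 points).
  x = 6: rhs = 0, matching y values: 0 (1 points).
  x = 7: rhs = 5, matching y values: none (0 points).
  x = 8: rhs = 0, matching y values: 0 (1 points).
  x = 9: rhs = 4, matching y values: 2, 11 (2 points).
  x = 10: rhs = 10, matching y values: 6, 7 (2 points).
  x = 11: rhs = 11, matching y values: none (0 points).
  x = 12: rhs = 0, matching y values: 0 (1 points).
Total affine count: 11.
Full point count |E(F_13)| = 11 + 1 = 12.
Hasse bound: |12 − (13+1)| = |-2| = 2 ≤ 2√13 ≈ 7.2111 ✓.


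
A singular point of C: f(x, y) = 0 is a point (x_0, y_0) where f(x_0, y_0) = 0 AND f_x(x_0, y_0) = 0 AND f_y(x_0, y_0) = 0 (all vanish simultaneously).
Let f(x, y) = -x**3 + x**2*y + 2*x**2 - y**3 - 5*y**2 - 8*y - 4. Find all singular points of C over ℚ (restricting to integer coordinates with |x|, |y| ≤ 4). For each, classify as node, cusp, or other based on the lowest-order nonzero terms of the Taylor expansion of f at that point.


Singular points: {(0, -2)}; classification: cusp.

Compute partial derivatives:
  f_x = -3*x**2 + 2*x*y + 4*x.
  f_y = x**2 - 3*y**2 - 10*y - 8.
Scan x_0 ∈ {−4, ..., 4}. For each x_0, f_y(x_0, y) is a polynomial in y; find its integer roots y ∈ {−4, ..., 4}, then test f_x and f at those candidates.
  x = -4: f_y(-4, y) = -3*y**2 - 10*y + 8; vanishes at y ∈ {-4}. (-4, -4): f_x = -32 ≠ 0.
  x = -3: f_y(-3, y) = -3*y**2 - 10*y + 1; no integer root y with |y| ≤ 4.
  x = -2: f_y(-2, y) = -3*y**2 - 10*y - 4; no integer root y with |y| ≤ 4.
  x = -1: f_y(-1, y) = -3*y**2 - 10*y - 7; vanishes at y ∈ {-1}. (-1, -1): f_x = -5 ≠ 0.
  x = 0: f_y(0, y) = -3*y**2 - 10*y - 8; vanishes at y ∈ {-2}. (0, -2): f_x = 0, f = 0 — SINGULAR.
  x = 1: f_y(1, y) = -3*y**2 - 10*y - 7; vanishes at y ∈ {-1}. (1, -1): f_x = -1 ≠ 0.
  x = 2: f_y(2, y) = -3*y**2 - 10*y - 4; no integer root y with |y| ≤ 4.
  x = 3: f_y(3, y) = -3*y**2 - 10*y + 1; no integer root y with |y| ≤ 4.
  x = 4: f_y(4, y) = -3*y**2 - 10*y + 8; vanishes at y ∈ {-4}. (4, -4): f_x = -64 ≠ 0.
Only singular point on the grid: (0, -2).
Classify: substitute x = 0 + u, y = -2 + v and expand: f = -u**3 + u**2*v - v**3 + v**2.
No constant or linear terms (consistent with a singular point). Quadratic part: v**2. Cubic part: -u**3 + u**2*v - v**3.
The quadratic part v**2 is a perfect square, so there is a single (double) tangent line v = 0, i.e. y = -2. Restricting the cubic part to that line (v = 0) leaves -u**3 ≠ 0, so f is not divisible by v and the branch is v² ≈ u**3 to lowest order — this is a cusp.
Classification: cusp.


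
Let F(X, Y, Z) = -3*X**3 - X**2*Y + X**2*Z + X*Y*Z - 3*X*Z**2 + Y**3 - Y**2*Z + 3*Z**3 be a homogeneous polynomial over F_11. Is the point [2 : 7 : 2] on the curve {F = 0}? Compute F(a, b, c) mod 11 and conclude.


F(2,7,2) ≡ 9 (mod 11); P is NOT on the curve.

Evaluate F(2, 7, 2) term-by-term (mod 11).
  -3*X**3 ↦ -3·8·1·1 = -24
  -X**2*Y ↦ -1·4·7·1 = -28
  X**2*Z ↦ 1·4·1·2 = 8
  X*Y*Z ↦ 1·2·7·2 = 28
  -3*X*Z**2 ↦ -3·2·1·4 = -24
  Y**3 ↦ 1·1·343·1 = 343
  -Y**2*Z ↦ -1·1·49·2 = -98
  3*Z**3 ↦ 3·1·1·8 = 24
Sum: F(2, 7, 2) = (-24) + (-28) + (8) + (28) + (-24) + (343) + (-98) + (24) = 229.
Reducing mod 11: 229 ≡ 9 (mod 11).
Since F(a, b, c) ≡ 9 ≠ 0 (mod 11), P does NOT lie on the curve.


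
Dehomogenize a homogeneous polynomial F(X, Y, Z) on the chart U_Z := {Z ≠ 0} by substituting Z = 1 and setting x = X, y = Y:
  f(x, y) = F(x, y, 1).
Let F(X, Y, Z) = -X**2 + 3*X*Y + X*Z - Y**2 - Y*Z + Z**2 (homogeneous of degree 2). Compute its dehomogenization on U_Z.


f(x, y) = -x**2 + 3*x*y + x - y**2 - y + 1

On U_Z we set Z = 1. Each monomial c·X^i·Y^j·Z^k in F becomes c·x^i·y^j·1^k = c·x^i·y^j.
Substituting Z = 1: F(X, Y, 1) = -x**2 + 3*x*y + x - y**2 - y + 1.
Note: deg(f) ≤ deg(F) = 2; strict inequality happens when F is divisible by Z (lost terms).


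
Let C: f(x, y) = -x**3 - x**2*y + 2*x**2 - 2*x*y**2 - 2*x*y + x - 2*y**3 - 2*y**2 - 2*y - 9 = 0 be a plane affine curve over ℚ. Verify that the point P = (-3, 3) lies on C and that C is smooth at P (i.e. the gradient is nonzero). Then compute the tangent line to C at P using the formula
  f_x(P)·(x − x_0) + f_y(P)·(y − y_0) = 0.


Tangent line at P: -44*x - 35*y - 27 = 0.

Step 1: f(-3, 3) = 0, so P lies on C.
Step 2: partial derivatives
  f_x(x, y) = -3*x**2 - 2*x*y + 4*x - 2*y**2 - 2*y + 1, f_y(x, y) = -x**2 - 4*x*y - 2*x - 6*y**2 - 4*y - 2.
  f_x(P) = -44, f_y(P) = -35 (gradient nonzero, so P is smooth).
Step 3: tangent line at P: -44·(x − -3) + -35·(y − 3) = 0.
Expanding: -44*x - 35*y - 27 = 0.


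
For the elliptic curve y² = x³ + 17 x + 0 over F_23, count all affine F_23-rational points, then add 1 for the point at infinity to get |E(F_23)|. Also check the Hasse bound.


Affine points = {(0, 0), (1, 8), (1, 15), (3, 3), (3, 20), (5, 7), (5, 16), (7, 5), (7, 18), (8, 2), (8, 21), (9, 10), (9, 13), (11, 0), (12, 0), (13, 7), (13, 16), (17, 2), (17, 21), (19, 11), (19, 12), (21, 2), (21, 21)}; affine count = 23; |E(F_23)| = 24.

Discriminant check: Δ ∝ 4a³ + 27b² = 4·17³ + 27·0² = 4·4913 + 27·0 ≡ 10 (mod 23). Nonzero ⇒ E is nonsingular.
For each x ∈ F_23, compute rhs = x³ + 17·x + 0 mod 23, then count y ∈ F_23 with y² ≡ rhs.
  x = 0: rhs = 0, matching y values: 0 (1 points).
  x = 1: rhs = 18, matching y values: 8, 15 (2 points).
  x = 2: rhs = 19, matching y values: none (0 points).
  x = 3: rhs = 9, matching y values: 3, 20 (2 points).
  x = 4: rhs = 17, matching y values: none (0 points).
  x = 5: rhs = 3, matching y values: 7, 16 (2 points).
  x = 6: rhs = 19, matching y values: none (0 points).
  x = 7: rhs = 2, matching y values: 5, 18 (2 points).
  x = 8: rhs = 4, matching y values: 2, 21 (2 points).
  x = 9: rhs = 8, matching y values: 10, 13 (2 points).
  x = 10: rhs = 20, matching y values: none (0 points).
  x = 11: rhs = 0, matching y values: 0 (1 points).
  x = 12: rhs = 0, matching y values: 0 (1 points).
  x = 13: rhs = 3, matching y values: 7, 16 (2 points).
  x = 14: rhs = 15, matching y values: none (0 points).
  x = 15: rhs = 19, matching y values: none (0 points).
  x = 16: rhs = 21, matching y values: none (0 points).
  x = 17: rhs = 4, matching y values: 2, 21 (2 points).
  x = 18: rhs = 20, matching y values: none (0 points).
  x = 19: rhs = 6, matching y values: 11, 12 (2 points).
  x = 20: rhs = 14, matching y values: none (0 points).
  x = 21: rhs = 4, matching y values: 2, 21 (2 points).
  x = 22: rhs = 5, matching y values: none (0 points).
Total affine count: 23.
Full point count |E(F_23)| = 23 + 1 = 24.
Hasse bound: |24 − (23+1)| = |0| = 0 ≤ 2√23 ≈ 9.5917 ✓.


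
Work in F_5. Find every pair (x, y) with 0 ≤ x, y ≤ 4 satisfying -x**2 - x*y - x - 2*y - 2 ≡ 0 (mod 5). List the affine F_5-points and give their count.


Affine F_5-points: {(0, 4), (1, 2), (2, 3), (4, 3)}; count = 4.

For each of the 25 pairs (x, y) ∈ F_5², evaluate f(x, y) mod 5. Record the zeros.
  x = 0: [0↦3, 1↦1, 2↦4, 3↦2, 4↦0]  zeros at y ∈ {4}
  x = 1: [0↦1, 1↦3, 2↦0, 3↦2, 4↦4]  zeros at y ∈ {2}
  x = 2: [0↦2, 1↦3, 2↦4, 3↦0, 4↦1]  zeros at y ∈ {3}
  x = 3: [0↦1, 1↦1, 2↦1, 3↦1, 4↦1]  zeros at y ∈ ∅
  x = 4: [0↦3, 1↦2, 2↦1, 3↦0, 4↦4]  zeros at y ∈ {3}
Collecting zeros: affine points = {(0, 4), (1, 2), (2, 3), (4, 3)}.
Total count |C(F_5)_aff| = 4.
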